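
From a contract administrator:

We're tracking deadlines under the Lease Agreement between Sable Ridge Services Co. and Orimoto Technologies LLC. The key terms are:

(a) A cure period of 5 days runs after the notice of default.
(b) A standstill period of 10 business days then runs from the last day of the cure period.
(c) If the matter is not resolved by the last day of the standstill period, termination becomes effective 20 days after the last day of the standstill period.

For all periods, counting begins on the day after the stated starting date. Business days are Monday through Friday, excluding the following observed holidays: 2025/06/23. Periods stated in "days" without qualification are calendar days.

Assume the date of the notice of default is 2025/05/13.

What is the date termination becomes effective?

The last day of the cure period: 5 calendar days after 2025/05/13 is 2025/05/18.
From Sunday, 2025/05/18, 10 business days (May 19, May 20, May 21, May 22, May 23, May 26, May 27, May 28, May 29, May 30, skipping weekends) brings us to Friday, 2025/05/30, which is the last day of the standstill period.
The date termination becomes effective: 2025/05/30 + 20 days = 2025/06/19.

2025/06/19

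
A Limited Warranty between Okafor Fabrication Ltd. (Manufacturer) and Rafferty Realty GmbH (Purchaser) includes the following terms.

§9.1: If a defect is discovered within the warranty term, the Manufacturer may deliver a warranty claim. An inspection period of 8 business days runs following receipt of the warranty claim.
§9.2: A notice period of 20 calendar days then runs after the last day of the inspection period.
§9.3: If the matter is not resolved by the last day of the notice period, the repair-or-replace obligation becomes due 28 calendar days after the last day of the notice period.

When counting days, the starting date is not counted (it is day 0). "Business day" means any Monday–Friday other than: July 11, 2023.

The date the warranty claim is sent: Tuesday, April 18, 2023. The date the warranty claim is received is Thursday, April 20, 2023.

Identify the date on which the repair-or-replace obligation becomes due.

The last day of the inspection period: counting 8 business days from Thursday, April 20, 2023 (Apr 21, Apr 24, Apr 25, Apr 26, Apr 27, Apr 28, May 1, May 2, skipping weekends) reaches Tuesday, May 2, 2023.
The last day of the notice period: 20 calendar days after May 2, 2023 is May 22, 2023.
Adding 28 calendar days to May 22, 2023 gives June 19, 2023, which is the date on which the repair-or-replace obligation becomes due.

June 19, 2023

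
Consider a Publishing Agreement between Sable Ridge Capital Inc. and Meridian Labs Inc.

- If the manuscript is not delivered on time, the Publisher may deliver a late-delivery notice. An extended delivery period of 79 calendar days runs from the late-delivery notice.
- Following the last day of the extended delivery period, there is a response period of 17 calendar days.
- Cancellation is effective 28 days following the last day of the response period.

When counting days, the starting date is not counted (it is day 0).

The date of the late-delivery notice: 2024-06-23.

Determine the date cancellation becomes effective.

The last day of the extended delivery period: 79 calendar days after 2024-06-23 is 2024-09-10.
The last day of the response period: 17 calendar days after 2024-09-10 is 2024-09-27.
Adding 28 calendar days to 2024-09-27 gives 2024-10-25, which is the date cancellation becomes effective.

2024-10-25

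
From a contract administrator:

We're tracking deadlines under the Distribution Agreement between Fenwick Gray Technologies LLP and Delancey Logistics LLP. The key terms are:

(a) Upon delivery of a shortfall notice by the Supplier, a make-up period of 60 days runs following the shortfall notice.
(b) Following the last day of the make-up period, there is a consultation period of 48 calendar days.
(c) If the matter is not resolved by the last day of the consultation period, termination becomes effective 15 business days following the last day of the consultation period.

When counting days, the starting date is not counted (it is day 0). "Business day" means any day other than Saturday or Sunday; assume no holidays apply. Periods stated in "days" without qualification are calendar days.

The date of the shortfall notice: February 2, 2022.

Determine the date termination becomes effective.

June 10, 2022

The last day of the make-up period: 60 calendar days after February 2, 2022 is April 3, 2022.
The last day of the consultation period: April 3, 2022 + 48 days = May 21, 2022.
The date termination becomes effective: counting 15 business days from Saturday, May 21, 2022 (May 23, May 24, May 25, May 26, …, Jun 8, Jun 9, Jun 10, skipping weekends) reaches Friday, June 10, 2022.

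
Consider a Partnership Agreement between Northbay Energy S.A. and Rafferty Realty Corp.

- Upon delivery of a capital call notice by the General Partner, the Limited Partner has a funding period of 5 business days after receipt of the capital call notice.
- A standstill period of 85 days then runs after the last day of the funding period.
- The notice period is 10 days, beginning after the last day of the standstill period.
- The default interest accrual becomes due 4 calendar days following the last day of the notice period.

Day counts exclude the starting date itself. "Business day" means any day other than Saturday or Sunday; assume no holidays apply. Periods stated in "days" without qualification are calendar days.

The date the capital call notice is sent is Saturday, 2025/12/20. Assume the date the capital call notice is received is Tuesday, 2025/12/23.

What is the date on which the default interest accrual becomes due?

2026/04/08

The last day of the funding period: counting 5 business days from Tuesday, 2025/12/23 (Dec 24, Dec 25, Dec 26, Dec 29, Dec 30, skipping weekends) reaches Tuesday, 2025/12/30.
The last day of the standstill period: 2025/12/30 + 85 days = 2026/03/25.
Adding 10 calendar days to 2026/03/25 gives 2026/04/04, which is the last day of the notice period.
Adding 4 calendar days to 2026/04/04 gives 2026/04/08, which is the date on which the default interest accrual becomes due.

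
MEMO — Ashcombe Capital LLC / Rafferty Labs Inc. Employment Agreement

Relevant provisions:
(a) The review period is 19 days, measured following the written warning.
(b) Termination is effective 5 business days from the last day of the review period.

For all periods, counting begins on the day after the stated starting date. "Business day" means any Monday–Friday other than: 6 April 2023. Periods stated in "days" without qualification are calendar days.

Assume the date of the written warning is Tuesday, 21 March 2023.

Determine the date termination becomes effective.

14 April 2023

The last day of the review period: 19 calendar days after 21 March 2023 is 9 April 2023.
The date termination becomes effective: counting 5 business days from Sunday, 9 April 2023 (Apr 10, Apr 11, Apr 12, Apr 13, Apr 14, skipping weekends) reaches Friday, 14 April 2023.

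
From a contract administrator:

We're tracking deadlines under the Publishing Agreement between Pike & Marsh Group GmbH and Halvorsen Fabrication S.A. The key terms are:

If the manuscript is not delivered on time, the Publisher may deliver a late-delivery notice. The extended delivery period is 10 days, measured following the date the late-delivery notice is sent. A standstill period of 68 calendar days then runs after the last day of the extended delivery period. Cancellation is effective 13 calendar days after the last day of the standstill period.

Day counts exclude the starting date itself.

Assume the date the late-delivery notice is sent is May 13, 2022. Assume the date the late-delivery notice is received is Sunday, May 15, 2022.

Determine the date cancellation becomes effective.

August 12, 2022

Adding 10 calendar days to May 13, 2022 gives May 23, 2022, which is the last day of the extended delivery period.
Adding 68 calendar days to May 23, 2022 gives July 30, 2022, which is the last day of the standstill period.
The date cancellation becomes effective: 13 calendar days after July 30, 2022 is August 12, 2022.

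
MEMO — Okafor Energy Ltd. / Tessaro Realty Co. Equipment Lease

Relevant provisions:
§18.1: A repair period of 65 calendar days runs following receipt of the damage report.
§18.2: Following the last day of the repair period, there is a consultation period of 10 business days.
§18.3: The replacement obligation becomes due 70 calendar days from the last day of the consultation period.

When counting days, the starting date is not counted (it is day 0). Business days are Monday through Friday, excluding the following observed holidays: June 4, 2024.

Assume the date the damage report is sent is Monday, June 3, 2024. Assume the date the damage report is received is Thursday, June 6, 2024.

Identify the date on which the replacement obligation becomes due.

The last day of the repair period: 65 calendar days after June 6, 2024 is August 10, 2024.
The last day of the consultation period: counting 10 business days from Saturday, August 10, 2024 (Aug 12, Aug 13, Aug 14, Aug 15, Aug 16, Aug 19, Aug 20, Aug 21, Aug 22, Aug 23, skipping weekends) reaches Friday, August 23, 2024.
The date on which the replacement obligation becomes due: 70 calendar days after August 23, 2024 is November 1, 2024.

November 1, 2024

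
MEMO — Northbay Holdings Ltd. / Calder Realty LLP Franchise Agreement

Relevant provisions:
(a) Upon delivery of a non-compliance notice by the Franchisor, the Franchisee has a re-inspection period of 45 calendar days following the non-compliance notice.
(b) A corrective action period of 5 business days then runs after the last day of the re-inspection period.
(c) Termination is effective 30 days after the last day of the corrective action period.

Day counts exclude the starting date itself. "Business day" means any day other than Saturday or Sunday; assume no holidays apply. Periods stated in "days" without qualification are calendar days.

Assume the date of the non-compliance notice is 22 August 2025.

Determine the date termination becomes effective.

12 November 2025

Adding 45 calendar days to 22 August 2025 gives 6 October 2025, which is the last day of the re-inspection period.
The last day of the corrective action period: 5 business days after Monday, 6 October 2025, skipping weekends — Oct 7, Oct 8, Oct 9, Oct 10, Oct 13 — lands on Monday, 13 October 2025.
The date termination becomes effective: 30 calendar days after 13 October 2025 is 12 November 2025.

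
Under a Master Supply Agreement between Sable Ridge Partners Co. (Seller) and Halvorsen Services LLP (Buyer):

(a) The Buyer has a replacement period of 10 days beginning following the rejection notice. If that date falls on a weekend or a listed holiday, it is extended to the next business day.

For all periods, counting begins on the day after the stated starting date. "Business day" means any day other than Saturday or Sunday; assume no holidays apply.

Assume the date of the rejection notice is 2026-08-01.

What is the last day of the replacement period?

2026-08-11

The last day of the replacement period: 10 calendar days after 2026-08-01 is 2026-08-11. 2026-08-11 is a Tuesday, so no roll-forward applies.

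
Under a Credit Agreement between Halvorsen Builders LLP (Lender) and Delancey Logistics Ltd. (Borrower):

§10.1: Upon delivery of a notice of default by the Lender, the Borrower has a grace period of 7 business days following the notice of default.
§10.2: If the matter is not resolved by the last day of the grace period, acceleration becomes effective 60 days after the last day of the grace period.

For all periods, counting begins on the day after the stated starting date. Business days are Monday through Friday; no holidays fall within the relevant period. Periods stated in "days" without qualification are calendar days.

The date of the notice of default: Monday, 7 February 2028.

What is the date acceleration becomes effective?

The last day of the grace period: 7 business days after Monday, 7 February 2028, skipping weekends — Feb 8, Feb 9, Feb 10, Feb 11, Feb 14, Feb 15, Feb 16 — lands on Wednesday, 16 February 2028.
The date acceleration becomes effective: 16 February 2028 + 60 days = 16 April 2028.

16 April 2028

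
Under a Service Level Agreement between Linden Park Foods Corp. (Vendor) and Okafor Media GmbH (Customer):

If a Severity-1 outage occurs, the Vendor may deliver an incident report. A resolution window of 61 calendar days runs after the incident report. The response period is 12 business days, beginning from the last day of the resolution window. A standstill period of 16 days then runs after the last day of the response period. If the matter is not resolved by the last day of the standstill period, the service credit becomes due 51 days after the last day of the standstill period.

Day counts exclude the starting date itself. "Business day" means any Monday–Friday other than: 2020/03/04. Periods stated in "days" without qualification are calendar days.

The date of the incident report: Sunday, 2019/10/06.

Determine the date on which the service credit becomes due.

2020/02/29

The last day of the resolution window: 2019/10/06 + 61 days = 2019/12/06.
The last day of the response period: 12 business days after Friday, 2019/12/06, skipping weekends — Dec 9, Dec 10, Dec 11, Dec 12, …, Dec 20, Dec 23, Dec 24 — lands on Tuesday, 2019/12/24.
The last day of the standstill period: 16 calendar days after 2019/12/24 is 2020/01/09.
The date on which the service credit becomes due: 2020/01/09 + 51 days = 2020/02/29.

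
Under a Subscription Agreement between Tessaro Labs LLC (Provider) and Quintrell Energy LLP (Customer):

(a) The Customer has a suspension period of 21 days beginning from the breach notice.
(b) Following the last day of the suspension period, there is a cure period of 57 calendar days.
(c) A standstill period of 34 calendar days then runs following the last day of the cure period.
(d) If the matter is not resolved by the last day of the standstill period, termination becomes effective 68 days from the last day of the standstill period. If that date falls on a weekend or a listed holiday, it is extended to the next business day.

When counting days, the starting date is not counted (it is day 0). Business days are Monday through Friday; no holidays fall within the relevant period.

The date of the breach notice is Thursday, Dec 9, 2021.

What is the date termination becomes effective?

Jun 7, 2022

The last day of the suspension period: 21 calendar days after Dec 9, 2021 is Dec 30, 2021.
Adding 57 calendar days to Dec 30, 2021 gives Feb 25, 2022, which is the last day of the cure period.
The last day of the standstill period: Feb 25, 2022 + 34 days = Mar 31, 2022.
The date termination becomes effective: 68 calendar days after Mar 31, 2022 is Jun 7, 2022. Jun 7, 2022 is a Tuesday, so no roll-forward applies.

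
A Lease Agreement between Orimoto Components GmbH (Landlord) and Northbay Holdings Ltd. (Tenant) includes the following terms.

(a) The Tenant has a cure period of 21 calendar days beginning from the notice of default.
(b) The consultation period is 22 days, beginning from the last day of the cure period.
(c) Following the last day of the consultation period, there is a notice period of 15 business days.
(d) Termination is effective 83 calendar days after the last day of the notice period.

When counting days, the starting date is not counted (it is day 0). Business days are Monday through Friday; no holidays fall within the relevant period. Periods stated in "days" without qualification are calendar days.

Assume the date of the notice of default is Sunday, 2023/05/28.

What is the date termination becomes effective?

The last day of the cure period: 2023/05/28 + 21 days = 2023/06/18.
The last day of the consultation period: 22 calendar days after 2023/06/18 is 2023/07/10.
The last day of the notice period: 15 business days after Monday, 2023/07/10, skipping weekends — Jul 11, Jul 12, Jul 13, Jul 14, …, Jul 27, Jul 28, Jul 31 — lands on Monday, 2023/07/31.
The date termination becomes effective: 83 calendar days after 2023/07/31 is 2023/10/22.

2023/10/22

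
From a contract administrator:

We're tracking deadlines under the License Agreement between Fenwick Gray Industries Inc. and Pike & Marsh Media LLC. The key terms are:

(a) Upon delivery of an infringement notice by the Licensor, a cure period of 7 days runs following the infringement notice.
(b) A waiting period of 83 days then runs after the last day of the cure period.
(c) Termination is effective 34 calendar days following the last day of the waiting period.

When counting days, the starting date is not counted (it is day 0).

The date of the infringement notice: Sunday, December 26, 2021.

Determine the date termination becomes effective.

April 29, 2022

The last day of the cure period: 7 calendar days after December 26, 2021 is January 2, 2022.
The last day of the waiting period: 83 calendar days after January 2, 2022 is March 26, 2022.
Adding 34 calendar days to March 26, 2022 gives April 29, 2022, which is the date termination becomes effective.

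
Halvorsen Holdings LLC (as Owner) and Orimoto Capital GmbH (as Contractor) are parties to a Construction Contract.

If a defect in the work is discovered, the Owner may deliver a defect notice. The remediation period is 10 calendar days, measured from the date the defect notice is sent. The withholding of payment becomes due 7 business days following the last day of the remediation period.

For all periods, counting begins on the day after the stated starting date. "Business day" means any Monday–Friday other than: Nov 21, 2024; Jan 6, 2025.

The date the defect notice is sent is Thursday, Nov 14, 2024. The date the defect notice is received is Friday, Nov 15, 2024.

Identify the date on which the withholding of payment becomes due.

Dec 3, 2024

Adding 10 calendar days to Nov 14, 2024 gives Nov 24, 2024, which is the last day of the remediation period.
From Sunday, Nov 24, 2024, 7 business days (Nov 25, Nov 26, Nov 27, Nov 28, Nov 29, Dec 2, Dec 3, skipping weekends) brings us to Tuesday, Dec 3, 2024, which is the date on which the withholding of payment becomes due.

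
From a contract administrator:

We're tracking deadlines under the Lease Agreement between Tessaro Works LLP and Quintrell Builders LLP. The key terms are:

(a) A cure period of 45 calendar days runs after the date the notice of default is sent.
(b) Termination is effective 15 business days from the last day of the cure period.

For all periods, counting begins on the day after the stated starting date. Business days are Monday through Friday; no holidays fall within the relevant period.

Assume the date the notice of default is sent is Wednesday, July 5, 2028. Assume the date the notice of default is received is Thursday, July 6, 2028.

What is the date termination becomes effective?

September 8, 2028

Adding 45 calendar days to July 5, 2028 gives August 19, 2028, which is the last day of the cure period.
From Saturday, August 19, 2028, 15 business days (Aug 21, Aug 22, Aug 23, Aug 24, …, Sep 6, Sep 7, Sep 8, skipping weekends) brings us to Friday, September 8, 2028, which is the date termination becomes effective.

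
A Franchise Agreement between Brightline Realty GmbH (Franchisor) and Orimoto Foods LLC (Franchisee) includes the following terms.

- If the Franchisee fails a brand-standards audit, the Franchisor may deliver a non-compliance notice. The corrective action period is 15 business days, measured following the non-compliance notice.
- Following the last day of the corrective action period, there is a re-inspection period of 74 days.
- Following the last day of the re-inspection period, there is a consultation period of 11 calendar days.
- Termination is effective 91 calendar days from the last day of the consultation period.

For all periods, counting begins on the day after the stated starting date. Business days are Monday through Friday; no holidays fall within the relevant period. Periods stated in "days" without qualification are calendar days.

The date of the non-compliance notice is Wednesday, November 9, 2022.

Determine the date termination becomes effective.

The last day of the corrective action period: counting 15 business days from Wednesday, November 9, 2022 (Nov 10, Nov 11, Nov 14, Nov 15, …, Nov 28, Nov 29, Nov 30, skipping weekends) reaches Wednesday, November 30, 2022.
The last day of the re-inspection period: November 30, 2022 + 74 days = February 12, 2023.
The last day of the consultation period: February 12, 2023 + 11 days = February 23, 2023.
The date termination becomes effective: February 23, 2023 + 91 days = May 25, 2023.

May 25, 2023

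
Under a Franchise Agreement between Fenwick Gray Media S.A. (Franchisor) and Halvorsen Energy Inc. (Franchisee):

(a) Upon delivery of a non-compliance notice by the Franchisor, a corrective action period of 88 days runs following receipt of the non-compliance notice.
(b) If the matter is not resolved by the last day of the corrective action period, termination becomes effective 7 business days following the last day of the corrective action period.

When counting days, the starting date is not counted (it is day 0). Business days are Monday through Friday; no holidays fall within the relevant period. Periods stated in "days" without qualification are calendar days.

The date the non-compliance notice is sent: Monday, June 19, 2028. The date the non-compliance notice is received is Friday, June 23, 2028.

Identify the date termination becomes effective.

September 28, 2028

The last day of the corrective action period: 88 calendar days after June 23, 2028 is September 19, 2028.
The date termination becomes effective: 7 business days after Tuesday, September 19, 2028, skipping weekends — Sep 20, Sep 21, Sep 22, Sep 25, Sep 26, Sep 27, Sep 28 — lands on Thursday, September 28, 2028.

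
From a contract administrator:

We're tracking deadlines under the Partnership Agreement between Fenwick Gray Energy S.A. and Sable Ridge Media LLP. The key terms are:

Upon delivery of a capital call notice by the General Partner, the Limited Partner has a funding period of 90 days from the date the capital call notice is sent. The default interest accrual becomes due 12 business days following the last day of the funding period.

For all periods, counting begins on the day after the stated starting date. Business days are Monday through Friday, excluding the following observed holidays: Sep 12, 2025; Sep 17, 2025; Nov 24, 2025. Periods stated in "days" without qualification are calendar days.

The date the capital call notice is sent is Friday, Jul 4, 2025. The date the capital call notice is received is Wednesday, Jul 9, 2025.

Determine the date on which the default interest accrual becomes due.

The last day of the funding period: 90 calendar days after Jul 4, 2025 is Oct 2, 2025.
From Thursday, Oct 2, 2025, 12 business days (Oct 3, Oct 6, Oct 7, Oct 8, …, Oct 16, Oct 17, Oct 20, skipping weekends) brings us to Monday, Oct 20, 2025, which is the date on which the default interest accrual becomes due.

Oct 20, 2025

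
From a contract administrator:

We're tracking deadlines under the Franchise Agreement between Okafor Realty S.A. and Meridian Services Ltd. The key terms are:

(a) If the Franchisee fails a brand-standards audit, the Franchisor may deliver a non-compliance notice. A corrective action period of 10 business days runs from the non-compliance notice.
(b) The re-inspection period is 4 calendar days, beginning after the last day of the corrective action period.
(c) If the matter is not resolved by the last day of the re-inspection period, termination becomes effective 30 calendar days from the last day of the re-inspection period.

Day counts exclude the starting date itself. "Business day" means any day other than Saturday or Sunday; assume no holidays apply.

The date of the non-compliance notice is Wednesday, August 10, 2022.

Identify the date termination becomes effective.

The last day of the corrective action period: counting 10 business days from Wednesday, August 10, 2022 (Aug 11, Aug 12, Aug 15, Aug 16, Aug 17, Aug 18, Aug 19, Aug 22, Aug 23, Aug 24, skipping weekends) reaches Wednesday, August 24, 2022.
The last day of the re-inspection period: 4 calendar days after August 24, 2022 is August 28, 2022.
The date termination becomes effective: August 28, 2022 + 30 days = September 27, 2022.

September 27, 2022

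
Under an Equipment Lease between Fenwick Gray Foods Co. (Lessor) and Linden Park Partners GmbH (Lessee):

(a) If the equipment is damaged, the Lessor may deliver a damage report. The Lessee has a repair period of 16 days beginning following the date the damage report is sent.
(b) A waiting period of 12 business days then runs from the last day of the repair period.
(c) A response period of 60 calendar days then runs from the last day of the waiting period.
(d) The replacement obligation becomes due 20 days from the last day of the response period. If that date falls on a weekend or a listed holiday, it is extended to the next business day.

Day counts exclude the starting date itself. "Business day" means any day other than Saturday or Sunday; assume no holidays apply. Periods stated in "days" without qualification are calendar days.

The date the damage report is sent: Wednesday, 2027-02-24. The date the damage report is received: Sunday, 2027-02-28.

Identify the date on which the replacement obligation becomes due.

2027-06-18

Adding 16 calendar days to 2027-02-24 gives 2027-03-12, which is the last day of the repair period.
The last day of the waiting period: counting 12 business days from Friday, 2027-03-12 (Mar 15, Mar 16, Mar 17, Mar 18, …, Mar 26, Mar 29, Mar 30, skipping weekends) reaches Tuesday, 2027-03-30.
The last day of the response period: 2027-03-30 + 60 days = 2027-05-29.
The date on which the replacement obligation becomes due: 20 calendar days after 2027-05-29 is 2027-06-18. 2027-06-18 is a Friday, so no roll-forward applies.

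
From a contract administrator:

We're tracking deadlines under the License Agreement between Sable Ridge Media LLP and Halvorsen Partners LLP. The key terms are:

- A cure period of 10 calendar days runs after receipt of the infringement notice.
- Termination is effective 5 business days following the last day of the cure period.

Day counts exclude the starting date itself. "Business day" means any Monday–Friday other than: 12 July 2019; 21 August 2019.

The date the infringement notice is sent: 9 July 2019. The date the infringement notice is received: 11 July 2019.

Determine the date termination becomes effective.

Adding 10 calendar days to 11 July 2019 gives 21 July 2019, which is the last day of the cure period.
From Sunday, 21 July 2019, 5 business days (Jul 22, Jul 23, Jul 24, Jul 25, Jul 26, skipping weekends) brings us to Friday, 26 July 2019, which is the date termination becomes effective.

26 July 2019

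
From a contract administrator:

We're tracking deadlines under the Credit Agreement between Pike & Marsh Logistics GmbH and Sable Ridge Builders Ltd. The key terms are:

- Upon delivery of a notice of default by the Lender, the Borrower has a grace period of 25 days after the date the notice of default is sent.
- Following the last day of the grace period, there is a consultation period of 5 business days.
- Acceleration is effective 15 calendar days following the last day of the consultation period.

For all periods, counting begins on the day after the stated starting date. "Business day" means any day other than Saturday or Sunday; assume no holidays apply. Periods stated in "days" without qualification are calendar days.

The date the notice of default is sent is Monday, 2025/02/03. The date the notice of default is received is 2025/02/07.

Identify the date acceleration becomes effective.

2025/03/22

The last day of the grace period: 2025/02/03 + 25 days = 2025/02/28.
From Friday, 2025/02/28, 5 business days (Mar 3, Mar 4, Mar 5, Mar 6, Mar 7, skipping weekends) brings us to Friday, 2025/03/07, which is the last day of the consultation period.
The date acceleration becomes effective: 15 calendar days after 2025/03/07 is 2025/03/22.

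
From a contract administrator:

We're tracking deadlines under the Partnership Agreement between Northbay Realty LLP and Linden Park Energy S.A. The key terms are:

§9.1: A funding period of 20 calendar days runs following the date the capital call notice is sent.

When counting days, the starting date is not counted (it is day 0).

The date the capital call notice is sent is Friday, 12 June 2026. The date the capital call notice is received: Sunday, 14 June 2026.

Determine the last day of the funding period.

2 July 2026

The last day of the funding period: 20 calendar days after 12 June 2026 is 2 July 2026.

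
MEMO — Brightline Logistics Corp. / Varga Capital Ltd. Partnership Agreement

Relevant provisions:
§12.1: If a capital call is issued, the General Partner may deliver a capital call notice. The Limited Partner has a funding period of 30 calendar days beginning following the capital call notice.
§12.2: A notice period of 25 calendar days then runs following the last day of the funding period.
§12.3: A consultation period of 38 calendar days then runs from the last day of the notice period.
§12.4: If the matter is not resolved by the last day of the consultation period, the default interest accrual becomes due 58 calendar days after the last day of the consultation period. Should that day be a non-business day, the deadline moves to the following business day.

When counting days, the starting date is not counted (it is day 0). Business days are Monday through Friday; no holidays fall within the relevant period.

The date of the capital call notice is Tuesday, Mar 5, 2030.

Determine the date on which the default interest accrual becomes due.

Aug 5, 2030

The last day of the funding period: 30 calendar days after Mar 5, 2030 is Apr 4, 2030.
The last day of the notice period: Apr 4, 2030 + 25 days = Apr 29, 2030.
Adding 38 calendar days to Apr 29, 2030 gives Jun 6, 2030, which is the last day of the consultation period.
The date on which the default interest accrual becomes due: Jun 6, 2030 + 58 days = Aug 3, 2030. That falls on a Saturday, so it rolls to the next business day, Monday, Aug 5, 2030.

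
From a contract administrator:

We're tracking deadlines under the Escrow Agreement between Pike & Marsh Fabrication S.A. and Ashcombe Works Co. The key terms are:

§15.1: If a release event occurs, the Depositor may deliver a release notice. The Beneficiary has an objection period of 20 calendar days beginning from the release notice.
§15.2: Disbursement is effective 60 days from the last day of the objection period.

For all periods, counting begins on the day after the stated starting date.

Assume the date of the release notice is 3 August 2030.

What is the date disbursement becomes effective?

The last day of the objection period: 20 calendar days after 3 August 2030 is 23 August 2030.
Adding 60 calendar days to 23 August 2030 gives 22 October 2030, which is the date disbursement becomes effective.

22 October 2030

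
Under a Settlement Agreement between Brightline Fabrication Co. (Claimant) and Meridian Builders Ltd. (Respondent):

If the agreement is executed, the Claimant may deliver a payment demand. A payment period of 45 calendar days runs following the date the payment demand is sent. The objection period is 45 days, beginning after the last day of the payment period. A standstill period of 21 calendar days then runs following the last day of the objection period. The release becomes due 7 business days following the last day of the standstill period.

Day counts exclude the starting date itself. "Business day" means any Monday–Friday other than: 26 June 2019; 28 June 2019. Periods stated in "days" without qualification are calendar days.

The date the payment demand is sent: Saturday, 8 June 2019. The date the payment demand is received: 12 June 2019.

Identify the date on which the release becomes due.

8 October 2019

The last day of the payment period: 45 calendar days after 8 June 2019 is 23 July 2019.
The last day of the objection period: 23 July 2019 + 45 days = 6 September 2019.
The last day of the standstill period: 21 calendar days after 6 September 2019 is 27 September 2019.
From Friday, 27 September 2019, 7 business days (Sep 30, Oct 1, Oct 2, Oct 3, Oct 4, Oct 7, Oct 8, skipping weekends) brings us to Tuesday, 8 October 2019, which is the date on which the release becomes due.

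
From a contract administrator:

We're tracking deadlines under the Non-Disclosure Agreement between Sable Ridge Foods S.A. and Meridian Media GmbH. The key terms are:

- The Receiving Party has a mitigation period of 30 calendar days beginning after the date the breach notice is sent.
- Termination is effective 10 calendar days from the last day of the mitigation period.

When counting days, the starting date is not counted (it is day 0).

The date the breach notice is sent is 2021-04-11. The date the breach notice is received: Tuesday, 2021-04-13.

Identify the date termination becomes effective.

Adding 30 calendar days to 2021-04-11 gives 2021-05-11, which is the last day of the mitigation period.
The date termination becomes effective: 10 calendar days after 2021-05-11 is 2021-05-21.

2021-05-21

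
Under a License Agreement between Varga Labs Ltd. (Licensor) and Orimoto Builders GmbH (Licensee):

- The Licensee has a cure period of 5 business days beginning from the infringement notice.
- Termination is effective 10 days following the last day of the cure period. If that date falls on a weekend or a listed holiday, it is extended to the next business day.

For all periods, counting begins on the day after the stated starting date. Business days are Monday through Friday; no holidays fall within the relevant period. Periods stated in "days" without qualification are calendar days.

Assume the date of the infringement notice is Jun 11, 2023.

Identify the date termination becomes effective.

Jun 26, 2023

From Sunday, Jun 11, 2023, 5 business days (Jun 12, Jun 13, Jun 14, Jun 15, Jun 16, skipping weekends) brings us to Friday, Jun 16, 2023, which is the last day of the cure period.
Adding 10 calendar days to Jun 16, 2023 gives Jun 26, 2023, which is the date termination becomes effective. Jun 26, 2023 is a Monday, so no roll-forward applies.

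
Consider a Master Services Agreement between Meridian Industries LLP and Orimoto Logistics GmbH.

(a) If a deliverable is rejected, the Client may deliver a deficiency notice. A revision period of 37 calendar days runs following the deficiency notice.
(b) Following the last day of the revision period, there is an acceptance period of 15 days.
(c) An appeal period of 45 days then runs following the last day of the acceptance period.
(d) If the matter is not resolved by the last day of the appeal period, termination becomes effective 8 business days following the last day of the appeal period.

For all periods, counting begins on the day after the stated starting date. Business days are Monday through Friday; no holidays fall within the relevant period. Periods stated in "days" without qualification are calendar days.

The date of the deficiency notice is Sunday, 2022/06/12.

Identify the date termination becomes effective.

2022/09/28

The last day of the revision period: 37 calendar days after 2022/06/12 is 2022/07/19.
The last day of the acceptance period: 15 calendar days after 2022/07/19 is 2022/08/03.
Adding 45 calendar days to 2022/08/03 gives 2022/09/17, which is the last day of the appeal period.
The date termination becomes effective: 8 business days after Saturday, 2022/09/17, skipping weekends — Sep 19, Sep 20, Sep 21, Sep 22, Sep 23, Sep 26, Sep 27, Sep 28 — lands on Wednesday, 2022/09/28.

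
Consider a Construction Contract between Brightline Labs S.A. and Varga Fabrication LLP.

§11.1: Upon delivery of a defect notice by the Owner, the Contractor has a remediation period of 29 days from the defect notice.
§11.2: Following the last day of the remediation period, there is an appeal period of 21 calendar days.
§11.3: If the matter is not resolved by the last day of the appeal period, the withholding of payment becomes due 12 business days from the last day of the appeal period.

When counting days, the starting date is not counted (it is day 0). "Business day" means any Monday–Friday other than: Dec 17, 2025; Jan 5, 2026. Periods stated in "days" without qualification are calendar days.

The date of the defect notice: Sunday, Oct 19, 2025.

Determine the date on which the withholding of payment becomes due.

The last day of the remediation period: 29 calendar days after Oct 19, 2025 is Nov 17, 2025.
The last day of the appeal period: Nov 17, 2025 + 21 days = Dec 8, 2025.
From Monday, Dec 8, 2025, 12 business days (Dec 9, Dec 10, Dec 11, Dec 12, …, Dec 23, Dec 24, Dec 25, skipping weekends and the listed holiday on Dec 17) brings us to Thursday, Dec 25, 2025, which is the date on which the withholding of payment becomes due.

Dec 25, 2025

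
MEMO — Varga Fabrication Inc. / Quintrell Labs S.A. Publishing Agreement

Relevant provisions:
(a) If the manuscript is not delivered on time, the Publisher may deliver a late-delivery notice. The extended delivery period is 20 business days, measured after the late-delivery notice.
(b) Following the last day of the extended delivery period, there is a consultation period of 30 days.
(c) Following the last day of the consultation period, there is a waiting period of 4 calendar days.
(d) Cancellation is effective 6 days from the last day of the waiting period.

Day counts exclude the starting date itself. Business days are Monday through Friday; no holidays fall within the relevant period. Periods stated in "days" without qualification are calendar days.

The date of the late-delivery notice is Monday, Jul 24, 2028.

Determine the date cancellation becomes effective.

The last day of the extended delivery period: 20 business days after Monday, Jul 24, 2028, skipping weekends — Jul 25, Jul 26, Jul 27, Jul 28, …, Aug 17, Aug 18, Aug 21 — lands on Monday, Aug 21, 2028.
The last day of the consultation period: Aug 21, 2028 + 30 days = Sep 20, 2028.
The last day of the waiting period: 4 calendar days after Sep 20, 2028 is Sep 24, 2028.
The date cancellation becomes effective: 6 calendar days after Sep 24, 2028 is Sep 30, 2028.

Sep 30, 2028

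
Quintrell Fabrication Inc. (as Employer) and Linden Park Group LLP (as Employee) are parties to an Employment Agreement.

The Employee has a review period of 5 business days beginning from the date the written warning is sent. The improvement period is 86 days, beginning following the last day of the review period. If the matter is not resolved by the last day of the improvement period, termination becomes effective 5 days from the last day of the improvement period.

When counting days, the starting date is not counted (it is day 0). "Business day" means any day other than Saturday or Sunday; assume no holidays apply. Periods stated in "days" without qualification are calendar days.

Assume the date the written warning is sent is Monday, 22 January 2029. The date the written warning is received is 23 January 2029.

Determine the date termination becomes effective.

30 April 2029

From Monday, 22 January 2029, 5 business days (Jan 23, Jan 24, Jan 25, Jan 26, Jan 29, skipping weekends) brings us to Monday, 29 January 2029, which is the last day of the review period.
The last day of the improvement period: 29 January 2029 + 86 days = 25 April 2029.
The date termination becomes effective: 5 calendar days after 25 April 2029 is 30 April 2029.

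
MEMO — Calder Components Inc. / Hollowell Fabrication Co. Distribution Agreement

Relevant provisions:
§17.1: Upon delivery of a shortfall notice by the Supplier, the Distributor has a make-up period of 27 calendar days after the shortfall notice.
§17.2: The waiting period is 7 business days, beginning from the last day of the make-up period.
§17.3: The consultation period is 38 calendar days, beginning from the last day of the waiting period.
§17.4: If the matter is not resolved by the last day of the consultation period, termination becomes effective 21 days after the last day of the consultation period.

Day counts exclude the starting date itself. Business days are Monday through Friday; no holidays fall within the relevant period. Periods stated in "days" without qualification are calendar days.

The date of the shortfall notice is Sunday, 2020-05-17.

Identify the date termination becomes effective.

Adding 27 calendar days to 2020-05-17 gives 2020-06-13, which is the last day of the make-up period.
The last day of the waiting period: counting 7 business days from Saturday, 2020-06-13 (Jun 15, Jun 16, Jun 17, Jun 18, Jun 19, Jun 22, Jun 23, skipping weekends) reaches Tuesday, 2020-06-23.
Adding 38 calendar days to 2020-06-23 gives 2020-07-31, which is the last day of the consultation period.
The date termination becomes effective: 21 calendar days after 2020-07-31 is 2020-08-21.

2020-08-21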